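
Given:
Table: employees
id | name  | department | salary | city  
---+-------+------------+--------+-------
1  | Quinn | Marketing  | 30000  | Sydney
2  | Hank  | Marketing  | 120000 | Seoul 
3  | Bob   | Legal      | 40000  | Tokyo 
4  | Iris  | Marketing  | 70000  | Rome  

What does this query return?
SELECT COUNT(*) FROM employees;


COUNT(*) counts all rows

4


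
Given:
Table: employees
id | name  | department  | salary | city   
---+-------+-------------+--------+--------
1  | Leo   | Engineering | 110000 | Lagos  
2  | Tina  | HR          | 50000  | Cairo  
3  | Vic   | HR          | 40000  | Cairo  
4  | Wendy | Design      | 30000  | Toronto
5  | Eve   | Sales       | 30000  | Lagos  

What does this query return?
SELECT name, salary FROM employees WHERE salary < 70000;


Filtering: salary < 70000
Matching: 4 rows

4 rows:
Tina, 50000
Vic, 40000
Wendy, 30000
Eve, 30000


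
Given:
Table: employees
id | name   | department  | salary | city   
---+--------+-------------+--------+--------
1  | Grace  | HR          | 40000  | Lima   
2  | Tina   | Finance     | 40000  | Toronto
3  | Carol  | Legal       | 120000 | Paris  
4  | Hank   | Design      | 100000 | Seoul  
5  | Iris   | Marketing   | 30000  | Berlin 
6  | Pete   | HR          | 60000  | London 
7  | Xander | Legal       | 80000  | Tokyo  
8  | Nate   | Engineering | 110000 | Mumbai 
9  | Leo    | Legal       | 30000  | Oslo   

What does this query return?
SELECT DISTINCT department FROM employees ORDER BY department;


All 'department' values (row order): HR, Finance, Legal, Design, Marketing, HR, Legal, Engineering, Legal
Removing duplicates leaves 6 unique value(s).

6 values:
Design
Engineering
Finance
HR
Legal
Marketing


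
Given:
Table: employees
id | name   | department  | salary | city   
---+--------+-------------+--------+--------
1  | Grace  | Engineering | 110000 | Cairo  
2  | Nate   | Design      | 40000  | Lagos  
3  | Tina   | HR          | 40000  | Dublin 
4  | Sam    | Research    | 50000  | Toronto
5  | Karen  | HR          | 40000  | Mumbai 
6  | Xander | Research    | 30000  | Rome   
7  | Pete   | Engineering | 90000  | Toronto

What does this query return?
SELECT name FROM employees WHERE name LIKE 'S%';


LIKE 'S%' matches names starting with 'S'
Matching: 1

1 rows:
Sam


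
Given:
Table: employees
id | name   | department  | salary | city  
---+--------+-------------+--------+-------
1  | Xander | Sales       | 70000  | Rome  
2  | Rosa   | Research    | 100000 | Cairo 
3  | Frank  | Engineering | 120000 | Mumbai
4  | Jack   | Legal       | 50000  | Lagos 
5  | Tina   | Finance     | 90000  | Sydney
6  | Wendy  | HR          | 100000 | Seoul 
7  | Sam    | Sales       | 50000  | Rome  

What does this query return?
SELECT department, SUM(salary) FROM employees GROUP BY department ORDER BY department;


Summing salary within each department:
  Engineering: 120000 = 120000
  Finance: 90000 = 90000
  HR: 100000 = 100000
  Legal: 50000 = 50000
  Research: 100000 = 100000
  Sales: 70000 + 50000 = 120000


6 groups:
Engineering, 120000
Finance, 90000
HR, 100000
Legal, 50000
Research, 100000
Sales, 120000


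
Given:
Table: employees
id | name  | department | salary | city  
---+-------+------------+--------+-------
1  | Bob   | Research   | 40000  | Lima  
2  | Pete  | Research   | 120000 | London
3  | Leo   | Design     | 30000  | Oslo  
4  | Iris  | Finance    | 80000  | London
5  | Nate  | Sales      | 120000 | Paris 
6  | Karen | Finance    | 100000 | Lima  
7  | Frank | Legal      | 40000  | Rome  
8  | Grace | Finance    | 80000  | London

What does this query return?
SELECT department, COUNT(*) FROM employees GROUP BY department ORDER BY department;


Assigning each row to its department group:
  Bob -> Research
  Pete -> Research
  Leo -> Design
  Iris -> Finance
  Nate -> Sales
  Karen -> Finance
  Frank -> Legal
  Grace -> Finance


5 groups:
Design, 1
Finance, 3
Legal, 1
Research, 2
Sales, 1


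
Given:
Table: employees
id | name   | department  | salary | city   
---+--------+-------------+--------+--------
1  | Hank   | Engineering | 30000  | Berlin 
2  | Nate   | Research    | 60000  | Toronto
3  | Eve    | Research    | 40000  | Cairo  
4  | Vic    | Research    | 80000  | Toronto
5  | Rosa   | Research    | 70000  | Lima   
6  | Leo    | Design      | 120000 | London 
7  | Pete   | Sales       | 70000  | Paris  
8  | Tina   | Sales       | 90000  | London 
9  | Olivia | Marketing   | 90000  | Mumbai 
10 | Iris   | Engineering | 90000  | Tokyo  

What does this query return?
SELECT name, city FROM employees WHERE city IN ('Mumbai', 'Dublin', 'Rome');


Filtering: city IN ('Mumbai', 'Dublin', 'Rome')
Matching: 1 rows

1 rows:
Olivia, Mumbai


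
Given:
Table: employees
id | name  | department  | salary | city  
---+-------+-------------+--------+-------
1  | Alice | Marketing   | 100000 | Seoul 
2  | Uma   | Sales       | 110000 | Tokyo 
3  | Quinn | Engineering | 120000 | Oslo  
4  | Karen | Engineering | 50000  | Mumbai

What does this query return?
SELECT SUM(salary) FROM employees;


SUM(salary) = 100000 + 110000 + 120000 + 50000 = 380000

380000


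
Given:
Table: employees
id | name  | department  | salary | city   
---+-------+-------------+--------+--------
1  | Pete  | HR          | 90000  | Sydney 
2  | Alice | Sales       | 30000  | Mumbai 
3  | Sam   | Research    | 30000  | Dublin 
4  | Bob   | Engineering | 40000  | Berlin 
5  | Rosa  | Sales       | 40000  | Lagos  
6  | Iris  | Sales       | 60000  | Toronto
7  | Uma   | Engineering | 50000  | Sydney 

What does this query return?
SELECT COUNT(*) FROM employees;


COUNT(*) counts all rows

7


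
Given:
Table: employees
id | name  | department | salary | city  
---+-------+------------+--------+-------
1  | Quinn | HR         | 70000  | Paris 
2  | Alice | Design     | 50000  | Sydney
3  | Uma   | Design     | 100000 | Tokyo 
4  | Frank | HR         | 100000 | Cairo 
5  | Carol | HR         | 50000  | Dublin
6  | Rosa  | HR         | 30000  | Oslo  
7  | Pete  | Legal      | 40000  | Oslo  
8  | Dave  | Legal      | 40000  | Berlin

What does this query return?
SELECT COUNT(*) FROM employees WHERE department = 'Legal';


Counting rows where department = 'Legal'
  Pete -> MATCH
  Dave -> MATCH


2


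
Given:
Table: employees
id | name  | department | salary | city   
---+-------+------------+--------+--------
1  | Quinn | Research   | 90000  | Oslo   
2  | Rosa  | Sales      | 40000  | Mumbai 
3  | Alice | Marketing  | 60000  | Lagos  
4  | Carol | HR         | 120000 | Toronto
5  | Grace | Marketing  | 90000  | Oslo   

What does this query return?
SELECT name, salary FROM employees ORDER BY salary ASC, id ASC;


Sorting by salary ASC, then id ASC for ties

5 rows:
Rosa, 40000
Alice, 60000
Quinn, 90000
Grace, 90000
Carol, 120000


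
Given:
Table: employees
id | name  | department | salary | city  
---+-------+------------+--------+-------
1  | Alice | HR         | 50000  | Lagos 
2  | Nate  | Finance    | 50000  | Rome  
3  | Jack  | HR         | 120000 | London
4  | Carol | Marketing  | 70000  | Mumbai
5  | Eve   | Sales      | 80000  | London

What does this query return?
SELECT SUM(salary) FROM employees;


SUM(salary) = 50000 + 50000 + 120000 + 70000 + 80000 = 370000

370000


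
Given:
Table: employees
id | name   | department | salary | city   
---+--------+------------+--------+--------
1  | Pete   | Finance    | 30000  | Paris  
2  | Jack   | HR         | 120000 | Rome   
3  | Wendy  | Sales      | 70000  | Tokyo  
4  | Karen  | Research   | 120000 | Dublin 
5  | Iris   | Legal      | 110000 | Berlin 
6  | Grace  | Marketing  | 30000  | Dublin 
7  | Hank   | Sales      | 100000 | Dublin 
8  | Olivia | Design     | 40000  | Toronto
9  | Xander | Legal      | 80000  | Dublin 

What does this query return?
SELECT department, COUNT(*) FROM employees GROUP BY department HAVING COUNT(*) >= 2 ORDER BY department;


Groups with count >= 2:
  Legal: 2 -> PASS
  Sales: 2 -> PASS
  Design: 1 -> filtered out
  Finance: 1 -> filtered out
  HR: 1 -> filtered out
  Marketing: 1 -> filtered out
  Research: 1 -> filtered out


2 groups:
Legal, 2
Sales, 2


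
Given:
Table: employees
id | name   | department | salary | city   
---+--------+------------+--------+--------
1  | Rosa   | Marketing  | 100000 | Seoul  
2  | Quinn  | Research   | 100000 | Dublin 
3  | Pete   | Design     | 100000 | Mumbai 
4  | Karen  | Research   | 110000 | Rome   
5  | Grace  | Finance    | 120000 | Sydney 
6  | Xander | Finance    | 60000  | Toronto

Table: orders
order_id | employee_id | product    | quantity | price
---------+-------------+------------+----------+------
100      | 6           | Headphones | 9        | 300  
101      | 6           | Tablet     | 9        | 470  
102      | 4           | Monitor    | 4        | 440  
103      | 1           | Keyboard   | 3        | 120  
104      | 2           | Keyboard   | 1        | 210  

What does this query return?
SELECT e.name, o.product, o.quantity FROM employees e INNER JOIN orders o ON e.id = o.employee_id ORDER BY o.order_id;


Joining employees.id = orders.employee_id:
  employee Xander (id=6) -> order Headphones
  employee Xander (id=6) -> order Tablet
  employee Karen (id=4) -> order Monitor
  employee Rosa (id=1) -> order Keyboard
  employee Quinn (id=2) -> order Keyboard


5 rows:
Xander, Headphones, 9
Xander, Tablet, 9
Karen, Monitor, 4
Rosa, Keyboard, 3
Quinn, Keyboard, 1


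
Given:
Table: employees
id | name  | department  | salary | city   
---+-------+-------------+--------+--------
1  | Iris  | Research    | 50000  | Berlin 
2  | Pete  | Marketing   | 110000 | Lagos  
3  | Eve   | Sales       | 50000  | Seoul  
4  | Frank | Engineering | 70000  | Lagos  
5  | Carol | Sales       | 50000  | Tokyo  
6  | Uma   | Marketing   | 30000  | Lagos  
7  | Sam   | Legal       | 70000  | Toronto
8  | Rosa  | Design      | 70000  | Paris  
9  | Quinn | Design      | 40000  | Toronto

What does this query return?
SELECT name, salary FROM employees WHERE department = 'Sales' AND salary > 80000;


Filtering: department = 'Sales' AND salary > 80000
Matching: 0 rows

Empty result set (0 rows)


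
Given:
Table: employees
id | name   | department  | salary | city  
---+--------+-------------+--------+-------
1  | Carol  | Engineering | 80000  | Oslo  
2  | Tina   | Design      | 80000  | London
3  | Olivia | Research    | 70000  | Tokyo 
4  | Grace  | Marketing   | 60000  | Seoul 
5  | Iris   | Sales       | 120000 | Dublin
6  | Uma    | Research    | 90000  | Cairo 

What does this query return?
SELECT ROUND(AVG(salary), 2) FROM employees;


SUM(salary) = 500000
COUNT = 6
ROUND(AVG, 2) = ROUND(500000 / 6, 2) = 83333.33

83333.33


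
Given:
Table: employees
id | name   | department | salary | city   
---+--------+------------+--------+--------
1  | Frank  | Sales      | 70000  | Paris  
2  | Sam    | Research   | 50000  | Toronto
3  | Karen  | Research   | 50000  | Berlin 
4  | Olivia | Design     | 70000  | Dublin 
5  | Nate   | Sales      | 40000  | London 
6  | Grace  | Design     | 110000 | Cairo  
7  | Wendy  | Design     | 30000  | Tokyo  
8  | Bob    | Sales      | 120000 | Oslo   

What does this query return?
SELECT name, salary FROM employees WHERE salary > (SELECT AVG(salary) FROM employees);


Subquery: AVG(salary) = 67500.0
Filtering: salary > 67500.0
  Frank (70000) -> MATCH
  Olivia (70000) -> MATCH
  Grace (110000) -> MATCH
  Bob (120000) -> MATCH


4 rows:
Frank, 70000
Olivia, 70000
Grace, 110000
Bob, 120000


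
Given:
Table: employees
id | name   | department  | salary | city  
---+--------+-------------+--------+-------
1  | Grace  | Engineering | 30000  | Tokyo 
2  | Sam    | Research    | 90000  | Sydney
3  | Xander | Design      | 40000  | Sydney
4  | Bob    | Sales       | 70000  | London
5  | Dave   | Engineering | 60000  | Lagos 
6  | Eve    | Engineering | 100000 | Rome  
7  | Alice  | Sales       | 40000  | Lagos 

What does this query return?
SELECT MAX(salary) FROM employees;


Salaries: 30000, 90000, 40000, 70000, 60000, 100000, 40000
MAX = 100000

100000


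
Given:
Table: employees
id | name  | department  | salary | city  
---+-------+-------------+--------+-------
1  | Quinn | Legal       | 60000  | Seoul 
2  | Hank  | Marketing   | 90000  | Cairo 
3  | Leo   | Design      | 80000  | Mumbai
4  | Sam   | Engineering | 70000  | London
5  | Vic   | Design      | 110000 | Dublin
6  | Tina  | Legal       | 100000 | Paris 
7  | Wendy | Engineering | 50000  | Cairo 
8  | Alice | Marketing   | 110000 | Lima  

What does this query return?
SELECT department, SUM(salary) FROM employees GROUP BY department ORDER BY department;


Summing salary within each department:
  Design: 80000 + 110000 = 190000
  Engineering: 70000 + 50000 = 120000
  Legal: 60000 + 100000 = 160000
  Marketing: 90000 + 110000 = 200000


4 groups:
Design, 190000
Engineering, 120000
Legal, 160000
Marketing, 200000


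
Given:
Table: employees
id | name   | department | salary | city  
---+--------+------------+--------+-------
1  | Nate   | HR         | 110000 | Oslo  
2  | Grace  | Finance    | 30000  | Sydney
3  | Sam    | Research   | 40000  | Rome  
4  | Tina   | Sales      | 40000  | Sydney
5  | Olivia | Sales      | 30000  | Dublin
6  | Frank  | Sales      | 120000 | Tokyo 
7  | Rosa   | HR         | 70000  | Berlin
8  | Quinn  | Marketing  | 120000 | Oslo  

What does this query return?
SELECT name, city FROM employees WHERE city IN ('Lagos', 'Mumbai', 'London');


Filtering: city IN ('Lagos', 'Mumbai', 'London')
Matching: 0 rows

Empty result set (0 rows)


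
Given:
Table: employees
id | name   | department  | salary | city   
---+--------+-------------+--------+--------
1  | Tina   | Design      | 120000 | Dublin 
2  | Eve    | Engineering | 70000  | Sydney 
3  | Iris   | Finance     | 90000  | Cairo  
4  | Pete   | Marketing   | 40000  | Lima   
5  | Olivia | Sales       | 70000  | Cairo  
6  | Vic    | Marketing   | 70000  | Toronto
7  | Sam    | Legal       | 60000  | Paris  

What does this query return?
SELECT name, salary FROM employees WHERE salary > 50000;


Filtering: salary > 50000
Matching: 6 rows

6 rows:
Tina, 120000
Eve, 70000
Iris, 90000
Olivia, 70000
Vic, 70000
Sam, 60000


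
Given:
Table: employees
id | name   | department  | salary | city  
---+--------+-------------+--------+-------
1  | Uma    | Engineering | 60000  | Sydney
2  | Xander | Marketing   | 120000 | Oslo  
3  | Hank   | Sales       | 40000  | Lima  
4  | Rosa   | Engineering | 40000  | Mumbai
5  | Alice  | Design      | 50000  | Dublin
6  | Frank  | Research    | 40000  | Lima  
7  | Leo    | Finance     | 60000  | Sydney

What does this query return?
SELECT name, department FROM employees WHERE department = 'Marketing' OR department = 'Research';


Filtering: department = 'Marketing' OR 'Research'
Matching: 2 rows

2 rows:
Xander, Marketing
Frank, Research


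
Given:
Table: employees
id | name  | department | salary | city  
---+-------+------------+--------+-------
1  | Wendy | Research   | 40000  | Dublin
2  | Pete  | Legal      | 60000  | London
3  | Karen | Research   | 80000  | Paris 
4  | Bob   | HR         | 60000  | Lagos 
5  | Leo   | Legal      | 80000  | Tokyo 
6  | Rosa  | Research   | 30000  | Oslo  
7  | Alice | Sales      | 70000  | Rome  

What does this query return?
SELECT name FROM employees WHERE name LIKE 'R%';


LIKE 'R%' matches names starting with 'R'
Matching: 1

1 rows:
Rosa


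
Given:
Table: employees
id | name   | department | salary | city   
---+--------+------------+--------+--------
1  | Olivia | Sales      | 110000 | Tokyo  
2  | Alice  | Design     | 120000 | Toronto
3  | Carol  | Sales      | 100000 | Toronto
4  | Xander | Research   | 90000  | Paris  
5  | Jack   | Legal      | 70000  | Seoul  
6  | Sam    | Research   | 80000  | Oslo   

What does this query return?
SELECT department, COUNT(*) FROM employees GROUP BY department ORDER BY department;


Assigning each row to its department group:
  Olivia -> Sales
  Alice -> Design
  Carol -> Sales
  Xander -> Research
  Jack -> Legal
  Sam -> Research


4 groups:
Design, 1
Legal, 1
Research, 2
Sales, 2


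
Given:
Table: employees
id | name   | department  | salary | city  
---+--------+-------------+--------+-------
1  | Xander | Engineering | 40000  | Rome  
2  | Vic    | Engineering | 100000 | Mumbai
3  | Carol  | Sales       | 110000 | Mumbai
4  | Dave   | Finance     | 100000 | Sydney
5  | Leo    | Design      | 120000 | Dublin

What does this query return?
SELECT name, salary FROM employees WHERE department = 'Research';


Filtering: department = 'Research'
Matching rows: 0

Empty result set (0 rows)


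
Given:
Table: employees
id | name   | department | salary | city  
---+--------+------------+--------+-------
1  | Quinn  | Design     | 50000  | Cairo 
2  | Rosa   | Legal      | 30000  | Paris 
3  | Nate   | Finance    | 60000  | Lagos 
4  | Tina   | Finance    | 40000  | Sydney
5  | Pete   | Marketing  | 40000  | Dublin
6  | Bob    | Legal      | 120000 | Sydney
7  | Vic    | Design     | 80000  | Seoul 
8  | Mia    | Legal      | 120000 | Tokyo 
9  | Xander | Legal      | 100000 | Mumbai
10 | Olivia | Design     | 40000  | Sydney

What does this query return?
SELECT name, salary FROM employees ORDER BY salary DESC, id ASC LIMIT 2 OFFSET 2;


Sort by salary DESC (id ASC tiebreak), then skip 2 and take 2
Rows 3 through 4

2 rows:
Xander, 100000
Vic, 80000


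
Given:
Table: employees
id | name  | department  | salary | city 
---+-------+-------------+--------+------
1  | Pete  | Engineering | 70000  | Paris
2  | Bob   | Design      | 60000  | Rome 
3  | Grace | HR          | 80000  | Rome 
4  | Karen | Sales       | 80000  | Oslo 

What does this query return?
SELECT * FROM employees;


SELECT * returns all 4 rows with all columns

4 rows:
1, Pete, Engineering, 70000, Paris
2, Bob, Design, 60000, Rome
3, Grace, HR, 80000, Rome
4, Karen, Sales, 80000, Oslo


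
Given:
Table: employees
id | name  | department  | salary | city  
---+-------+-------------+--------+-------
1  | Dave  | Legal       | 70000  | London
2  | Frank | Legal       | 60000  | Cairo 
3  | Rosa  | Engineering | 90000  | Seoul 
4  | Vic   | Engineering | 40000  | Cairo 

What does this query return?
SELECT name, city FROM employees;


Projecting columns: name, city

4 rows:
Dave, London
Frank, Cairo
Rosa, Seoul
Vic, Cairo


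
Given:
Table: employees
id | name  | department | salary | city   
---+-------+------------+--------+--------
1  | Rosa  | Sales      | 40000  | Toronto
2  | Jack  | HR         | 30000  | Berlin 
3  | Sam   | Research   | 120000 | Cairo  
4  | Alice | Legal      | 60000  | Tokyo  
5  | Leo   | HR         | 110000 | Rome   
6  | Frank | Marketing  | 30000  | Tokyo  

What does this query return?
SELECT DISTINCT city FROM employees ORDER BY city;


All 'city' values (row order): Toronto, Berlin, Cairo, Tokyo, Rome, Tokyo
Removing duplicates leaves 5 unique value(s).

5 values:
Berlin
Cairo
Rome
Tokyo
Toronto


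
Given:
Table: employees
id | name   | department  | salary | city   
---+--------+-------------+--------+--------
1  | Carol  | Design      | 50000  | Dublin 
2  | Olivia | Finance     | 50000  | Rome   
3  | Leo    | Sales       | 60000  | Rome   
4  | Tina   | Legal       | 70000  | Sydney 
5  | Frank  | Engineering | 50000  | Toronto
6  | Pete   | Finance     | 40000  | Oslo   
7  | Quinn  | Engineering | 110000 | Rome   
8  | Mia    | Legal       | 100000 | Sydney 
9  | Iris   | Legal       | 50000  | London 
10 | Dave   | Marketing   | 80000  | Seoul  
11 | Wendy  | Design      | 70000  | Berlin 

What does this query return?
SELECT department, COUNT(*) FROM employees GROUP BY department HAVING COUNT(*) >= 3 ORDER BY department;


Groups with count >= 3:
  Legal: 3 -> PASS
  Design: 2 -> filtered out
  Engineering: 2 -> filtered out
  Finance: 2 -> filtered out
  Marketing: 1 -> filtered out
  Sales: 1 -> filtered out


1 groups:
Legal, 3


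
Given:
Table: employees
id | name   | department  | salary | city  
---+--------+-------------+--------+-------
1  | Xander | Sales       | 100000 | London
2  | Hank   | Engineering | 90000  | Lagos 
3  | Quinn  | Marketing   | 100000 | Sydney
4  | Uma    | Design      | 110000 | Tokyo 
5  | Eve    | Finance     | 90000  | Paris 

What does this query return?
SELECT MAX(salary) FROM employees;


Salaries: 100000, 90000, 100000, 110000, 90000
MAX = 110000

110000


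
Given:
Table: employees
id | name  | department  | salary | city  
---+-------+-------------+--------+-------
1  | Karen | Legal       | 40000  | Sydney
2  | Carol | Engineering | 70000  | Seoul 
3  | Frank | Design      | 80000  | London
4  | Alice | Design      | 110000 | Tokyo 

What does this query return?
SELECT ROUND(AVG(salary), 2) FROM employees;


SUM(salary) = 300000
COUNT = 4
ROUND(AVG, 2) = ROUND(300000 / 4, 2) = 75000.0

75000.0


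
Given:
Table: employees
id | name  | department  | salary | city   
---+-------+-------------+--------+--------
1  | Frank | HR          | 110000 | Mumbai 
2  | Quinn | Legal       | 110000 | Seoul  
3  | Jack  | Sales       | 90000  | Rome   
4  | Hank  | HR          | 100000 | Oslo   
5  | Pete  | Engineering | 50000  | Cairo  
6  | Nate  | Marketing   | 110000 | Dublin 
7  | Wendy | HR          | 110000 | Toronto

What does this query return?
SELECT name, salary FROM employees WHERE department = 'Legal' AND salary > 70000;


Filtering: department = 'Legal' AND salary > 70000
Matching: 1 rows

1 rows:
Quinn, 110000


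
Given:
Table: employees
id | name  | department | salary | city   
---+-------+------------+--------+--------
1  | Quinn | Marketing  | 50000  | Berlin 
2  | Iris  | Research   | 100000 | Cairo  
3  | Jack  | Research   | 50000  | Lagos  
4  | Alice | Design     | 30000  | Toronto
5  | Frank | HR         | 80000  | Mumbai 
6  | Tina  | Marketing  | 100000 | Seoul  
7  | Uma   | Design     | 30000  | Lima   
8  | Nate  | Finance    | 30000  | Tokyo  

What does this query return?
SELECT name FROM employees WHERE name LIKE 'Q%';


LIKE 'Q%' matches names starting with 'Q'
Matching: 1

1 rows:
Quinn


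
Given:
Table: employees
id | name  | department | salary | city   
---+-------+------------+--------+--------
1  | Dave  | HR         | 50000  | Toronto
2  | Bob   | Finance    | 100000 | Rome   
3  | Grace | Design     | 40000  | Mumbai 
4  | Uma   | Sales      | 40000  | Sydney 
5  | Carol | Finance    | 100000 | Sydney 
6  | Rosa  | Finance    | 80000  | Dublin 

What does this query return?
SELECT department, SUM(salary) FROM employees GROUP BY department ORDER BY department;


Summing salary within each department:
  Design: 40000 = 40000
  Finance: 100000 + 100000 + 80000 = 280000
  HR: 50000 = 50000
  Sales: 40000 = 40000


4 groups:
Design, 40000
Finance, 280000
HR, 50000
Sales, 40000


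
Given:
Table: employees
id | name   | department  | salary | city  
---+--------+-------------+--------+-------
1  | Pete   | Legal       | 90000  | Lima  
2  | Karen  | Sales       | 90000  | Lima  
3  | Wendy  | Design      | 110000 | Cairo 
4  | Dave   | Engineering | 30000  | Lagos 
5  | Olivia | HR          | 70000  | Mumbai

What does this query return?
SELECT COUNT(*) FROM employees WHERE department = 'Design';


Counting rows where department = 'Design'
  Wendy -> MATCH


1


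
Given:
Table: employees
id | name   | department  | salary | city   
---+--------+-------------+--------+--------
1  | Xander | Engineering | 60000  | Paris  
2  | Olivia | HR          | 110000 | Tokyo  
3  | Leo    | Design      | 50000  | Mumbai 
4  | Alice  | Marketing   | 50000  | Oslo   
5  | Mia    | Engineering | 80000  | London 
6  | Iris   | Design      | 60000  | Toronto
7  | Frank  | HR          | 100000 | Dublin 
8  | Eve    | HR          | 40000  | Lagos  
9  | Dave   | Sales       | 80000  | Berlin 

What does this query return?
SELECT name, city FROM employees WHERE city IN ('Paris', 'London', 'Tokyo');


Filtering: city IN ('Paris', 'London', 'Tokyo')
Matching: 3 rows

3 rows:
Xander, Paris
Olivia, Tokyo
Mia, London


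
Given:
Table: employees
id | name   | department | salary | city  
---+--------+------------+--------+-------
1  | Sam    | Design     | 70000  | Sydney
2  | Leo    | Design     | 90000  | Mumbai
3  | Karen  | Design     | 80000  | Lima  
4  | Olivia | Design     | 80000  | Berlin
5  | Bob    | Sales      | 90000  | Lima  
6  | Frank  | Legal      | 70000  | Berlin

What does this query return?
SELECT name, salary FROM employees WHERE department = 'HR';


Filtering: department = 'HR'
Matching rows: 0

Empty result set (0 rows)


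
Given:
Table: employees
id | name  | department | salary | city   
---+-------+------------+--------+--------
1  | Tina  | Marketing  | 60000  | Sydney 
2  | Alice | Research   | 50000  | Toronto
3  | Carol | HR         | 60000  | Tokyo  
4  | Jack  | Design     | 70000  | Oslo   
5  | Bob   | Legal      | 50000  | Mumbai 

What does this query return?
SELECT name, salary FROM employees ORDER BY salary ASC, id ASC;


Sorting by salary ASC, then id ASC for ties

5 rows:
Alice, 50000
Bob, 50000
Tina, 60000
Carol, 60000
Jack, 70000


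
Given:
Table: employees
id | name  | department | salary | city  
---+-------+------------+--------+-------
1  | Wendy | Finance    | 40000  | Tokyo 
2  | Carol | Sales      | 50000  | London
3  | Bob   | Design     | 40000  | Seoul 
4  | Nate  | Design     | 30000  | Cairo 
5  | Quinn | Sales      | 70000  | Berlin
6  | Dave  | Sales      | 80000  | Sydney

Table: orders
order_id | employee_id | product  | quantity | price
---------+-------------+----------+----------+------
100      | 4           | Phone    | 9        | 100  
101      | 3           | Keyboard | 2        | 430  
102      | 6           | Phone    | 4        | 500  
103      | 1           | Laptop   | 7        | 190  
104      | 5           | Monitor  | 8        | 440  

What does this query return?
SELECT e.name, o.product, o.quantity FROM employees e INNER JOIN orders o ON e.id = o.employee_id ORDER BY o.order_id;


Joining employees.id = orders.employee_id:
  employee Nate (id=4) -> order Phone
  employee Bob (id=3) -> order Keyboard
  employee Dave (id=6) -> order Phone
  employee Wendy (id=1) -> order Laptop
  employee Quinn (id=5) -> order Monitor


5 rows:
Nate, Phone, 9
Bob, Keyboard, 2
Dave, Phone, 4
Wendy, Laptop, 7
Quinn, Monitor, 8


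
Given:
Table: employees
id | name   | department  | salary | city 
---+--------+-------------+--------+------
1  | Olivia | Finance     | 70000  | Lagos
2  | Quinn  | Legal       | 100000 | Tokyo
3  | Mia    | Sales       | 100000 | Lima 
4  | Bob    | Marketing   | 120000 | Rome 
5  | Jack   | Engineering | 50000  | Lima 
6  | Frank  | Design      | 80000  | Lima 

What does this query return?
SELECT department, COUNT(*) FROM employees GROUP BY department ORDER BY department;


Assigning each row to its department group:
  Olivia -> Finance
  Quinn -> Legal
  Mia -> Sales
  Bob -> Marketing
  Jack -> Engineering
  Frank -> Design


6 groups:
Design, 1
Engineering, 1
Finance, 1
Legal, 1
Marketing, 1
Sales, 1


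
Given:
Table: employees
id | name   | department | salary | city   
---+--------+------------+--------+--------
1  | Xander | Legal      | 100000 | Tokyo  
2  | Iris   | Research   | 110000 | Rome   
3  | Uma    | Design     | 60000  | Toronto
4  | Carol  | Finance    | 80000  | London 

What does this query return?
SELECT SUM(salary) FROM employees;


SUM(salary) = 100000 + 110000 + 60000 + 80000 = 350000

350000


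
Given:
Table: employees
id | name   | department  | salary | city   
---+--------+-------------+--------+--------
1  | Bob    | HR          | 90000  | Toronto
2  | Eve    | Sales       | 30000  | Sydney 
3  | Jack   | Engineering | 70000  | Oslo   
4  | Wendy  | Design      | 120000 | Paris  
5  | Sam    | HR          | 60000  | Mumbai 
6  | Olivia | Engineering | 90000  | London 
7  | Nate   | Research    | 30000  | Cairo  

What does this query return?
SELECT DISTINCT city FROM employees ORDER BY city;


All 'city' values (row order): Toronto, Sydney, Oslo, Paris, Mumbai, London, Cairo
Removing duplicates leaves 7 unique value(s).

7 values:
Cairo
London
Mumbai
Oslo
Paris
Sydney
Toronto


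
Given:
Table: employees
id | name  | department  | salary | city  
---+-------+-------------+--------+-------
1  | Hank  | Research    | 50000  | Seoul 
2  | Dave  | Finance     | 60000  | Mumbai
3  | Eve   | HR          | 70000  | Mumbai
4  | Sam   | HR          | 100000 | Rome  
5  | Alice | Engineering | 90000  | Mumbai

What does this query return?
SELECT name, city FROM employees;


Projecting columns: name, city

5 rows:
Hank, Seoul
Dave, Mumbai
Eve, Mumbai
Sam, Rome
Alice, Mumbai


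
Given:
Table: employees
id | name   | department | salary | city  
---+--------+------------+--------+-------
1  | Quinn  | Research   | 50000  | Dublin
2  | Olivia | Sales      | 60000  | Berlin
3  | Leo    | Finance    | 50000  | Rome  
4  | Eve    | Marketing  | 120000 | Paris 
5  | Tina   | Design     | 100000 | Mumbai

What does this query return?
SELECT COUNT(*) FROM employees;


COUNT(*) counts all rows

5


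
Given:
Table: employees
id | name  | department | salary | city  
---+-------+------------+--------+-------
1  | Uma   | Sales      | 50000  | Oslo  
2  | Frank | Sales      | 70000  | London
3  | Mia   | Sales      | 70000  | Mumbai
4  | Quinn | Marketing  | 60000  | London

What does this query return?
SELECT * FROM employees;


SELECT * returns all 4 rows with all columns

4 rows:
1, Uma, Sales, 50000, Oslo
2, Frank, Sales, 70000, London
3, Mia, Sales, 70000, Mumbai
4, Quinn, Marketing, 60000, London


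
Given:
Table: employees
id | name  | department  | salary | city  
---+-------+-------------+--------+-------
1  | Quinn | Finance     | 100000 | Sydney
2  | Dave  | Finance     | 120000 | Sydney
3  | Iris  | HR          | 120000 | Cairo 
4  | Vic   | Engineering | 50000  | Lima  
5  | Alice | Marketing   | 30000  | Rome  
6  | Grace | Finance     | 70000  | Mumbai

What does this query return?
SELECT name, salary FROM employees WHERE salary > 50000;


Filtering: salary > 50000
Matching: 4 rows

4 rows:
Quinn, 100000
Dave, 120000
Iris, 120000
Grace, 70000


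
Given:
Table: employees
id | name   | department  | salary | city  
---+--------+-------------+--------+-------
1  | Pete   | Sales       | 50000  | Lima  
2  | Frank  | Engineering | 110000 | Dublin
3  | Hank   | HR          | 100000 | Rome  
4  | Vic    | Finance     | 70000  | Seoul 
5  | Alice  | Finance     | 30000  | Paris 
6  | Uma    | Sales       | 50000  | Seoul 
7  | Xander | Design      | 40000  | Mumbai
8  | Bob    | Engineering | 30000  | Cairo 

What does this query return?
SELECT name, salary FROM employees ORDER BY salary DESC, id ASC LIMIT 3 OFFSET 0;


Sort by salary DESC (id ASC tiebreak), then skip 0 and take 3
Rows 1 through 3

3 rows:
Frank, 110000
Hank, 100000
Vic, 70000


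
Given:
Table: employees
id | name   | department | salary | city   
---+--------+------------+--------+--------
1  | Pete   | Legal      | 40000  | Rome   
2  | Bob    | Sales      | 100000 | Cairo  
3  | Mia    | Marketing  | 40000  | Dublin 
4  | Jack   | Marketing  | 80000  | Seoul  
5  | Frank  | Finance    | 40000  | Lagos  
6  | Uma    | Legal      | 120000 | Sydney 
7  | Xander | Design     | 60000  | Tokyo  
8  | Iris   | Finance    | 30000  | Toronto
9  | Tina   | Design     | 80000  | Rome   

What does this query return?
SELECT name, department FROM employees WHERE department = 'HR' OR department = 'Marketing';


Filtering: department = 'HR' OR 'Marketing'
Matching: 2 rows

2 rows:
Mia, Marketing
Jack, Marketing


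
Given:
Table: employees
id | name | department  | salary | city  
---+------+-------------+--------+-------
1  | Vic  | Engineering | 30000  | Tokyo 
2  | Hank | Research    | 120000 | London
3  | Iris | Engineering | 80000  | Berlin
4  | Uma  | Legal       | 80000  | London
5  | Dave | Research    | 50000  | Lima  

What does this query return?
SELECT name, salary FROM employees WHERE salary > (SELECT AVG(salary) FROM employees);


Subquery: AVG(salary) = 72000.0
Filtering: salary > 72000.0
  Hank (120000) -> MATCH
  Iris (80000) -> MATCH
  Uma (80000) -> MATCH


3 rows:
Hank, 120000
Iris, 80000
Uma, 80000


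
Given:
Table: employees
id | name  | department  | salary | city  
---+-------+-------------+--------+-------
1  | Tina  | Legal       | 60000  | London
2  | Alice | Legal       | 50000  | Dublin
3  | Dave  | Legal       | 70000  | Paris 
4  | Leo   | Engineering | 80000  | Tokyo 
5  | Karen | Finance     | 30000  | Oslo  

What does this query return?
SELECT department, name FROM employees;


Projecting columns: department, name

5 rows:
Legal, Tina
Legal, Alice
Legal, Dave
Engineering, Leo
Finance, Karen


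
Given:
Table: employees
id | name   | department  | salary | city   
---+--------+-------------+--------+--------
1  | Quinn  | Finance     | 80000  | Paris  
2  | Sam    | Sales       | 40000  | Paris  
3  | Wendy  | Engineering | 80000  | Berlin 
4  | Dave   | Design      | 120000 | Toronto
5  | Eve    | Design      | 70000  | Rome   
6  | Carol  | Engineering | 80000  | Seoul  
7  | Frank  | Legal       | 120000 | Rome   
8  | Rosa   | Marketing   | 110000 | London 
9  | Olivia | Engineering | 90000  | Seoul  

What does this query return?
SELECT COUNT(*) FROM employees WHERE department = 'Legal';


Counting rows where department = 'Legal'
  Frank -> MATCH


1


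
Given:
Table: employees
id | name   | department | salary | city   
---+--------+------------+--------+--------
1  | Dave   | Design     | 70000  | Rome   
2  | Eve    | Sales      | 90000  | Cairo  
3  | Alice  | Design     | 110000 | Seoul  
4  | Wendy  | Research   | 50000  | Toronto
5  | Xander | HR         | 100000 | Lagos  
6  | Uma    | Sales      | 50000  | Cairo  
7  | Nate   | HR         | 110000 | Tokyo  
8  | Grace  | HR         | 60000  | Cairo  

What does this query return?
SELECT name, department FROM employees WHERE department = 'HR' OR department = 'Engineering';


Filtering: department = 'HR' OR 'Engineering'
Matching: 3 rows

3 rows:
Xander, HR
Nate, HR
Grace, HR


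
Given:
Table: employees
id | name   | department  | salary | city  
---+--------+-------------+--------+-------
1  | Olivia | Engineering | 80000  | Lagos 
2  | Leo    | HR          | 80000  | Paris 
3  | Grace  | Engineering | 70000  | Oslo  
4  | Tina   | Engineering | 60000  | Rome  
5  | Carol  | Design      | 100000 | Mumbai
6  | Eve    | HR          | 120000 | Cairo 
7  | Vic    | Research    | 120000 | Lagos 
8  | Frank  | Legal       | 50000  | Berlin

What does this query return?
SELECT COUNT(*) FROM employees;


COUNT(*) counts all rows

8


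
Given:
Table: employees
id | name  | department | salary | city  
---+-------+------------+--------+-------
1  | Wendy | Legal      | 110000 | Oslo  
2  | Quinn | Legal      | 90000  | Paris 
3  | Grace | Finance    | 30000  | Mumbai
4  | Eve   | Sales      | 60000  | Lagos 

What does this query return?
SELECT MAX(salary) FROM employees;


Salaries: 110000, 90000, 30000, 60000
MAX = 110000

110000


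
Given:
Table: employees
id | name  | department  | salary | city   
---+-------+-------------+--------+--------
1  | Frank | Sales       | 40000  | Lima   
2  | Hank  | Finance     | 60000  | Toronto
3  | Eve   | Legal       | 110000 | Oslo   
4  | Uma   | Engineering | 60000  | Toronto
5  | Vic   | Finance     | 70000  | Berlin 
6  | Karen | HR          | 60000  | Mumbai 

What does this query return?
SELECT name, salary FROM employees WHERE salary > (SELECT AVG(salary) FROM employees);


Subquery: AVG(salary) = 66666.67
Filtering: salary > 66666.67
  Eve (110000) -> MATCH
  Vic (70000) -> MATCH


2 rows:
Eve, 110000
Vic, 70000


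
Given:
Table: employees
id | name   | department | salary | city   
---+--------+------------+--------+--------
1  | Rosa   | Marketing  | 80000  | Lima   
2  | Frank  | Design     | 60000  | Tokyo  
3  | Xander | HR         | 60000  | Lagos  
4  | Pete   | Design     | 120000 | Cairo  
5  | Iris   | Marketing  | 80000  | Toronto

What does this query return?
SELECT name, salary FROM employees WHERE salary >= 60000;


Filtering: salary >= 60000
Matching: 5 rows

5 rows:
Rosa, 80000
Frank, 60000
Xander, 60000
Pete, 120000
Iris, 80000


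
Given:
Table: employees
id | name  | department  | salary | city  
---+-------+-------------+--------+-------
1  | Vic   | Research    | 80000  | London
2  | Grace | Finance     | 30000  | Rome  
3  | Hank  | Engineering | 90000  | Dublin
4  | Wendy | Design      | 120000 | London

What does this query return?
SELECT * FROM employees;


SELECT * returns all 4 rows with all columns

4 rows:
1, Vic, Research, 80000, London
2, Grace, Finance, 30000, Rome
3, Hank, Engineering, 90000, Dublin
4, Wendy, Design, 120000, London


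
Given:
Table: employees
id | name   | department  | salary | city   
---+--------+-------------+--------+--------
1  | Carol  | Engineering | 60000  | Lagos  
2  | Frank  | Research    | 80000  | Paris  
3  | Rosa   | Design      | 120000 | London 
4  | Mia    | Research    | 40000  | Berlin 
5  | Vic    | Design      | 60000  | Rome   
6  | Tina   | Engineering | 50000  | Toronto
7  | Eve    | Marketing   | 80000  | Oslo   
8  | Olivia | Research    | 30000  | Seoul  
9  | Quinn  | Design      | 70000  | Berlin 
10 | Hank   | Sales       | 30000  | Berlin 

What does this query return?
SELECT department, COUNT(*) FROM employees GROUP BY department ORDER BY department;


Assigning each row to its department group:
  Carol -> Engineering
  Frank -> Research
  Rosa -> Design
  Mia -> Research
  Vic -> Design
  Tina -> Engineering
  Eve -> Marketing
  Olivia -> Research
  Quinn -> Design
  Hank -> Sales


5 groups:
Design, 3
Engineering, 2
Marketing, 1
Research, 3
Sales, 1


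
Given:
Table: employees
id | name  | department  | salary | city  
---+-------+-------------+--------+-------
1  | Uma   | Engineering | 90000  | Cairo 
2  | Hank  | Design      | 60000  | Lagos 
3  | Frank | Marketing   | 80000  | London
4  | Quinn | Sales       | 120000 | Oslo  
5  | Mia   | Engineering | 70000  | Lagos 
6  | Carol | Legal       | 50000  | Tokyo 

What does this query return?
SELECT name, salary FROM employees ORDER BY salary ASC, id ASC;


Sorting by salary ASC, then id ASC for ties

6 rows:
Carol, 50000
Hank, 60000
Mia, 70000
Frank, 80000
Uma, 90000
Quinn, 120000


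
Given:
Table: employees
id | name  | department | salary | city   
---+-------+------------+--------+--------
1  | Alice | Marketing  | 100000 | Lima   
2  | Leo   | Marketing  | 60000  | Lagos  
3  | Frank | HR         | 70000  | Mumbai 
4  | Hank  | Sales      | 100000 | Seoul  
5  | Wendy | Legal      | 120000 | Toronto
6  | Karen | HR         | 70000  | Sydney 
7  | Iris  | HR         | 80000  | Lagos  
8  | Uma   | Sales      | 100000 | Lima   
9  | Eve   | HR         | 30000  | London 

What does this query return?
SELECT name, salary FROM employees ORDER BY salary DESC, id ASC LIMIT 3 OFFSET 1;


Sort by salary DESC (id ASC tiebreak), then skip 1 and take 3
Rows 2 through 4

3 rows:
Alice, 100000
Hank, 100000
Uma, 100000


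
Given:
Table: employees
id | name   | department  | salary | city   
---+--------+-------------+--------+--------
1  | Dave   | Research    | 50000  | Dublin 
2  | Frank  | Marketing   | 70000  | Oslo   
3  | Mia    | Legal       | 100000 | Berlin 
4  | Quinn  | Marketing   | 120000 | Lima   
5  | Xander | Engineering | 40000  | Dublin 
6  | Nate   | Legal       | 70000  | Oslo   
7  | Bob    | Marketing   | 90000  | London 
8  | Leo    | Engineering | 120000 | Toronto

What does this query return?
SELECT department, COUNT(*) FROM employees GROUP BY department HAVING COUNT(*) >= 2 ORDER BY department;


Groups with count >= 2:
  Engineering: 2 -> PASS
  Legal: 2 -> PASS
  Marketing: 3 -> PASS
  Research: 1 -> filtered out


3 groups:
Engineering, 2
Legal, 2
Marketing, 3


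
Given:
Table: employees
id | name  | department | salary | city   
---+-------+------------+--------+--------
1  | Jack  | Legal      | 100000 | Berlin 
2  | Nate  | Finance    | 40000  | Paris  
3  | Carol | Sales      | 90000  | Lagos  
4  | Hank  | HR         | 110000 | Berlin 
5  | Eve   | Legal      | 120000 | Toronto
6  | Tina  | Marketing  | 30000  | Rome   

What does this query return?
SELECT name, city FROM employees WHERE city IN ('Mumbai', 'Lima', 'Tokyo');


Filtering: city IN ('Mumbai', 'Lima', 'Tokyo')
Matching: 0 rows

Empty result set (0 rows)
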